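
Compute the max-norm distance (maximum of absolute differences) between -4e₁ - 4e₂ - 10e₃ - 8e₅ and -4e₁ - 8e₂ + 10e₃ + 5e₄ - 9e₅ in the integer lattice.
20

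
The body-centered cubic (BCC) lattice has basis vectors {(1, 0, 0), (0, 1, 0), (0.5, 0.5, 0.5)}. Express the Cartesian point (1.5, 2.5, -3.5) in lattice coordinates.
5b₁ + 6b₂ - 7b₃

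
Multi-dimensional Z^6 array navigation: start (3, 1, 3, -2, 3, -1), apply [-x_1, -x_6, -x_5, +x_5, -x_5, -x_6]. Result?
(2, 1, 3, -2, 2, -3)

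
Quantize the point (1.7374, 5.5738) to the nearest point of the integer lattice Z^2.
(2, 6)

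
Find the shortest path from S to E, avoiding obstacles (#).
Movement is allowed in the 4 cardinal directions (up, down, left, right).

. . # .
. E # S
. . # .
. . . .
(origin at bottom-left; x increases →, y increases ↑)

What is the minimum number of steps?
6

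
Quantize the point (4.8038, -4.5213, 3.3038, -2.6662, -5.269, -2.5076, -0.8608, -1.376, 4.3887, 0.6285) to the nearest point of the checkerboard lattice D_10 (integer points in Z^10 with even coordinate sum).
(5, -5, 3, -3, -5, -2, -1, -1, 4, 1)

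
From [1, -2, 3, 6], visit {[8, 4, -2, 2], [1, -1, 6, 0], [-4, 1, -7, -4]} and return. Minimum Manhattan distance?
82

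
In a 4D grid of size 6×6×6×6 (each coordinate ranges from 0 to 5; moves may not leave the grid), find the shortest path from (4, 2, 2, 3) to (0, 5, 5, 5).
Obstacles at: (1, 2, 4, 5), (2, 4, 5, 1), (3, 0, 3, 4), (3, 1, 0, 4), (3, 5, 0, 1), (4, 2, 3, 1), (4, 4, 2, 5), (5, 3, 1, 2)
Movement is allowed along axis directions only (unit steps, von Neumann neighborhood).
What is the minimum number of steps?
12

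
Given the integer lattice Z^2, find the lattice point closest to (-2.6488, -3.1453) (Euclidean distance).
(-3, -3)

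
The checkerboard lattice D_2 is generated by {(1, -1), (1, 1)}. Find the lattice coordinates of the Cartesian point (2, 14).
-6b₁ + 8b₂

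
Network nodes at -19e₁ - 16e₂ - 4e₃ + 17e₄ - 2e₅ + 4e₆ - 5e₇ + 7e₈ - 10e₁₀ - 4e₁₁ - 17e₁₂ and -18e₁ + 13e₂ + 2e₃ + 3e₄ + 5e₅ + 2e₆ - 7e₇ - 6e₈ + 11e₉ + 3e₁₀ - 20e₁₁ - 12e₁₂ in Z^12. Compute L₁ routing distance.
119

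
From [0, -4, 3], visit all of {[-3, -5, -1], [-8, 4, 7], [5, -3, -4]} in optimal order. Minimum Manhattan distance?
48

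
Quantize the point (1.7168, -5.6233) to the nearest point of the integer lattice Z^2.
(2, -6)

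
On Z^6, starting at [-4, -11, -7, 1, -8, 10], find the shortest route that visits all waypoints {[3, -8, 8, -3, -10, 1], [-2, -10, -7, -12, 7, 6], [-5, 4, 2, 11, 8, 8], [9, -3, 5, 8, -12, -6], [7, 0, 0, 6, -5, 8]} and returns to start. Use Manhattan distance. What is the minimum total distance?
230
(one optimal route: (-4, -11, -7, 1, -8, 10) → (3, -8, 8, -3, -10, 1) → (9, -3, 5, 8, -12, -6) → (7, 0, 0, 6, -5, 8) → (-5, 4, 2, 11, 8, 8) → (-2, -10, -7, -12, 7, 6) → (-4, -11, -7, 1, -8, 10))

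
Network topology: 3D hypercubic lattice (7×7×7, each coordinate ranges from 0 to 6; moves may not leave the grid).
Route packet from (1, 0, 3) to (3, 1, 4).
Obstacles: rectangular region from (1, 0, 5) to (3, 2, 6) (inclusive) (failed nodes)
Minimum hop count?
4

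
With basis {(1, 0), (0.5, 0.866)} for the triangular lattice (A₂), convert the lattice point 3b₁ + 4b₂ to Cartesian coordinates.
(5, 3.464)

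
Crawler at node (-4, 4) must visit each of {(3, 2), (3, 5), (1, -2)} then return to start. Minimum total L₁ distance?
28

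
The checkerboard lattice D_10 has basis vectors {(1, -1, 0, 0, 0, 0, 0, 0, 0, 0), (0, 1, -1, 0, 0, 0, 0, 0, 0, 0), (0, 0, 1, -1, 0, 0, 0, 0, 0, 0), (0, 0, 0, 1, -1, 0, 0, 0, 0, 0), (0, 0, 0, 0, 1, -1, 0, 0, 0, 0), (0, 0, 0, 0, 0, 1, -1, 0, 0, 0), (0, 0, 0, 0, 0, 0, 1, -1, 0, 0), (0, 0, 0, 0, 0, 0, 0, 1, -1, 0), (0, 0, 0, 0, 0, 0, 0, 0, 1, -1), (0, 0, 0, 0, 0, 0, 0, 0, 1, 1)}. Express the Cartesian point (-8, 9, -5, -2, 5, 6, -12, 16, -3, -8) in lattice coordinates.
-8b₁ + b₂ - 4b₃ - 6b₄ - b₅ + 5b₆ - 7b₇ + 9b₈ + 7b₉ - b₁₀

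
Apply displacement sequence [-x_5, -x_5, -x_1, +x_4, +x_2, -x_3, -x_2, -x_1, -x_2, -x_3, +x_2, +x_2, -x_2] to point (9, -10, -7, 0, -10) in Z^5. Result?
(7, -10, -9, 1, -12)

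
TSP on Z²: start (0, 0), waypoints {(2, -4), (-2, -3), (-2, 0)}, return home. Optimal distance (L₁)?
16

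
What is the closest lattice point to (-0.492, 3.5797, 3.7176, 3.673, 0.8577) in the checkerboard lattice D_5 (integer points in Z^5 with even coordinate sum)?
(-1, 4, 4, 4, 1)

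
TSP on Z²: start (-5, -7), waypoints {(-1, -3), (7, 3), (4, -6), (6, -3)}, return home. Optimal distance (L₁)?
44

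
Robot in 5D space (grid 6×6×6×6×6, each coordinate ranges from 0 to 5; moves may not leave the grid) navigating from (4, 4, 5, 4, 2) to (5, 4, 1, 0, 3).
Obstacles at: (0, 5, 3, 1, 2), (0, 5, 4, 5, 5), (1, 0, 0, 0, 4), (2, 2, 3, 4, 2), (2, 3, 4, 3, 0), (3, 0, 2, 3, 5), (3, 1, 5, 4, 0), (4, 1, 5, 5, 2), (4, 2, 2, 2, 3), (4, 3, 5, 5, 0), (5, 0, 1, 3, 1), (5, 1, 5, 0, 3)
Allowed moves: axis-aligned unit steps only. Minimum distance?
10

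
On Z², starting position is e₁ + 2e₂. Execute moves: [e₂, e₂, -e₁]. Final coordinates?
(0, 4)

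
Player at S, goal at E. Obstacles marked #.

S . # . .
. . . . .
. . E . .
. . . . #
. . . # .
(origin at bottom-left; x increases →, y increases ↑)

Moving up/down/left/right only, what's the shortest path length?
4
(one shortest path: (0, 4) → (1, 4) → (1, 3) → (2, 3) → (2, 2))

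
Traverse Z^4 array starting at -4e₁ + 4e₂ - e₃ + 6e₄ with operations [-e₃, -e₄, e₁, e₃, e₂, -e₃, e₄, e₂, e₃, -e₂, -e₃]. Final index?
(-3, 5, -2, 6)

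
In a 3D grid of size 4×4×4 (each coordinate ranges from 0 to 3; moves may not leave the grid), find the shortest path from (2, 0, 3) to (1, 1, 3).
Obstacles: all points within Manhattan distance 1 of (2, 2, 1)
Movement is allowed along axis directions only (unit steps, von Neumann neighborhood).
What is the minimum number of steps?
2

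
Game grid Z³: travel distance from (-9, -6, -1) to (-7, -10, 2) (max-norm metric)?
4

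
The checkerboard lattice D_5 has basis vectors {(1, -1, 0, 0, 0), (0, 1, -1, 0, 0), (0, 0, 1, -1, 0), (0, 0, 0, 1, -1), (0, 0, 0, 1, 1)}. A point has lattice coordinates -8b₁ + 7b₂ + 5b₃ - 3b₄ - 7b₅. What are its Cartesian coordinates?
(-8, 15, -2, -15, -4)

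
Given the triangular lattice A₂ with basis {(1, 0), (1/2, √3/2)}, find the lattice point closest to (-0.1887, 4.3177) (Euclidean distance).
(-0.5, 4.33)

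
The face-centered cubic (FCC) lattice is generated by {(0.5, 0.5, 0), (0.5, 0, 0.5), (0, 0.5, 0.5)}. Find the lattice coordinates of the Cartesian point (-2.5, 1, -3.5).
2b₁ - 7b₂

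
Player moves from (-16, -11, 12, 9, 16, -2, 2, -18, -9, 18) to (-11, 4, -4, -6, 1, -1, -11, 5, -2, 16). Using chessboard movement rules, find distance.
23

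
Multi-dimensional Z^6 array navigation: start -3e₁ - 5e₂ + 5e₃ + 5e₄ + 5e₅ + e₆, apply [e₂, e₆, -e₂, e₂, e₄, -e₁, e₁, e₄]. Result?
(-3, -4, 5, 7, 5, 2)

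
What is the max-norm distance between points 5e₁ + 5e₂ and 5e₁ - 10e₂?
15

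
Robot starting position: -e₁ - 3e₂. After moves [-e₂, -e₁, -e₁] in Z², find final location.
(-3, -4)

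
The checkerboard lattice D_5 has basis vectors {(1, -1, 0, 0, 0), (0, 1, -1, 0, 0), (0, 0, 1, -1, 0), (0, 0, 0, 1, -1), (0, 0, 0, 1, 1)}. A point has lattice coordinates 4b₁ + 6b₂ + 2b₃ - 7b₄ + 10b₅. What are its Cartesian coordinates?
(4, 2, -4, 1, 17)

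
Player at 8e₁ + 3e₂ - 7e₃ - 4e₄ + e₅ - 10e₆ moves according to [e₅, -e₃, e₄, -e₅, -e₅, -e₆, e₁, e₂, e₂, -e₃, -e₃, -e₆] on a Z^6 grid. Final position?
(9, 5, -10, -3, 0, -12)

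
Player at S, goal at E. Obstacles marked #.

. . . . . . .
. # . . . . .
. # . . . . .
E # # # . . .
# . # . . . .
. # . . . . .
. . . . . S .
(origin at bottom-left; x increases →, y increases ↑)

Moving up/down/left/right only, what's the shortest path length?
14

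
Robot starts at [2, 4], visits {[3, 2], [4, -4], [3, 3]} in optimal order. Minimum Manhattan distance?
10
(one optimal route: (2, 4) → (3, 3) → (3, 2) → (4, -4))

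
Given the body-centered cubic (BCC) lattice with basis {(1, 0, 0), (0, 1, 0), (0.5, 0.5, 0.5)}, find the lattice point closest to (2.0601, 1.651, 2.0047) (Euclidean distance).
(2, 2, 2)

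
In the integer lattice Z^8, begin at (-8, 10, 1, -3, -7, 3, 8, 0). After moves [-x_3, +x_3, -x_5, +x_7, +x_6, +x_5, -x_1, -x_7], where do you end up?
(-9, 10, 1, -3, -7, 4, 8, 0)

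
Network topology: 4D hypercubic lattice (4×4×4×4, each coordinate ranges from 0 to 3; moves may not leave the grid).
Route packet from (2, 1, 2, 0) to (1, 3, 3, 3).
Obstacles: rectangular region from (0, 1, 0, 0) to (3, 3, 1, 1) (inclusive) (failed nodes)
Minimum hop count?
7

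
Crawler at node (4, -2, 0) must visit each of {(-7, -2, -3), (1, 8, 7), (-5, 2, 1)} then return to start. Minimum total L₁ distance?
62
(one optimal route: (4, -2, 0) → (-7, -2, -3) → (-5, 2, 1) → (1, 8, 7) → (4, -2, 0))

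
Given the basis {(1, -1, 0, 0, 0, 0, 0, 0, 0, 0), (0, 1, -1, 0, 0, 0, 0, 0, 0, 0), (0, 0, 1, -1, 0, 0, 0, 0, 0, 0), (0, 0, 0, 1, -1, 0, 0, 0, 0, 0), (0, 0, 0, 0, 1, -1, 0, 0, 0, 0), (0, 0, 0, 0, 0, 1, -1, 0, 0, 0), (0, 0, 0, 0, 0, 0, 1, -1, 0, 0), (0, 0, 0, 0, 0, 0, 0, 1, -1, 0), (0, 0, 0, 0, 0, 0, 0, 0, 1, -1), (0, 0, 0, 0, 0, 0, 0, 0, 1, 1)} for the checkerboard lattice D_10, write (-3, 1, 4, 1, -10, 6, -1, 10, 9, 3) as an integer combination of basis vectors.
-3b₁ - 2b₂ + 2b₃ + 3b₄ - 7b₅ - b₆ - 2b₇ + 8b₈ + 7b₉ + 10b₁₀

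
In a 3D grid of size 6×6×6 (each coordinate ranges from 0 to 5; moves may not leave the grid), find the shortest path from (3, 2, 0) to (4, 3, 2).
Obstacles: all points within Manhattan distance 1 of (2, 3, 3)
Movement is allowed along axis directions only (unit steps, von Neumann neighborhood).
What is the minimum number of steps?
4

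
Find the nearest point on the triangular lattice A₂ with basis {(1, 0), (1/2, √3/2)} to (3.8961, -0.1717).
(4, 0)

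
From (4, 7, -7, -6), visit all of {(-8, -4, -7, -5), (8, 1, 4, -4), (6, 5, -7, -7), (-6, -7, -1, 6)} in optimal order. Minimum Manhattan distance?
80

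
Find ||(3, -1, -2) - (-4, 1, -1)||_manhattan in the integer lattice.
10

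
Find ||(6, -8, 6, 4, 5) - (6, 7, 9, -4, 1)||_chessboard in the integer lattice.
15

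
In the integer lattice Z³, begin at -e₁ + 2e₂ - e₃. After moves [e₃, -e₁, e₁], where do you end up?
(-1, 2, 0)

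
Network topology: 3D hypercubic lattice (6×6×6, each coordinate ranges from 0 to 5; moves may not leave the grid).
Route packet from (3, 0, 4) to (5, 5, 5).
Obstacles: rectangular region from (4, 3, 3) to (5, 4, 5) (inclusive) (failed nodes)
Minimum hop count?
8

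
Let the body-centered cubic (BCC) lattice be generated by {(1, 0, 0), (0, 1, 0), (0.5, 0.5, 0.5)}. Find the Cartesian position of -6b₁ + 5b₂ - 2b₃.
(-7, 4, -1)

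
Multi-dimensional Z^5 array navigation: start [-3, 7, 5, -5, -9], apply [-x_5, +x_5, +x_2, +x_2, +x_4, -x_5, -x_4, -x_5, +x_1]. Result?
(-2, 9, 5, -5, -11)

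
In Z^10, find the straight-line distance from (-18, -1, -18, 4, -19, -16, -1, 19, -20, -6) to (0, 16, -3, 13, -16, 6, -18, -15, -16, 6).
54.9272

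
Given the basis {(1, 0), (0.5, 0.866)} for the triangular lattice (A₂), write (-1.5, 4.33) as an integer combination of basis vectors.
-4b₁ + 5b₂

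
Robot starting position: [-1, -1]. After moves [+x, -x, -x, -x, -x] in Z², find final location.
(-4, -1)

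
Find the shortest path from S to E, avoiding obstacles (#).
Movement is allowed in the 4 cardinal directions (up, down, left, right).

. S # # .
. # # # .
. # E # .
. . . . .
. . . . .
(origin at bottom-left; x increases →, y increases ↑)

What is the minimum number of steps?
7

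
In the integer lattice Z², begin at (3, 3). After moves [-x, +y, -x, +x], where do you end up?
(2, 4)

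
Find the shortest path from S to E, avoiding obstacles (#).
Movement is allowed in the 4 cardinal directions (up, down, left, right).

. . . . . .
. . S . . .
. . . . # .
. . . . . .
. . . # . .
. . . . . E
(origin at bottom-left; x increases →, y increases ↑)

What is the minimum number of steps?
7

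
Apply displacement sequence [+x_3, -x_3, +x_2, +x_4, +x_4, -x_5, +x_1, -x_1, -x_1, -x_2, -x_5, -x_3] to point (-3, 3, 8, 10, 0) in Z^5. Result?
(-4, 3, 7, 12, -2)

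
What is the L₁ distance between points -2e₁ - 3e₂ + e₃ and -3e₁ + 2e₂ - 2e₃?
9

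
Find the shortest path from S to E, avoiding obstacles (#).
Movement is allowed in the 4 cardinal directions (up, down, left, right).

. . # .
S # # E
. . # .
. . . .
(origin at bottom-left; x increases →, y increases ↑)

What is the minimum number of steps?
7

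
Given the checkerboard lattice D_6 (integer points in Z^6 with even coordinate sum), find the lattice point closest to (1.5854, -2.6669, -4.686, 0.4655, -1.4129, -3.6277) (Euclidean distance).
(2, -3, -5, 1, -1, -4)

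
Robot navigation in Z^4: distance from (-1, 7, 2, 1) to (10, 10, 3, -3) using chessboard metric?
11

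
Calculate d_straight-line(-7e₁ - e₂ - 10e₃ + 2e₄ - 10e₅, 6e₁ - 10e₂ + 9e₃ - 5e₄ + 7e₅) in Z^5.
30.8058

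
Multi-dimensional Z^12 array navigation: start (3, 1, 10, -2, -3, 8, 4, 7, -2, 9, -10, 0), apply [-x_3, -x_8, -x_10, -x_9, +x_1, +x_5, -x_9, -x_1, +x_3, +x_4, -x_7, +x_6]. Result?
(3, 1, 10, -1, -2, 9, 3, 6, -4, 8, -10, 0)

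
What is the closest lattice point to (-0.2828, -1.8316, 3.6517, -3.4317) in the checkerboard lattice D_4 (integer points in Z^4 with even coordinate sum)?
(0, -2, 4, -4)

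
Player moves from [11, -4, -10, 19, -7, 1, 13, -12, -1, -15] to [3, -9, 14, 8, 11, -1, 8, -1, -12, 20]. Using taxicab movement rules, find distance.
130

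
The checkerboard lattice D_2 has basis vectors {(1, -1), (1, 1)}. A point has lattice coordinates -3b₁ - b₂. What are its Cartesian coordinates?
(-4, 2)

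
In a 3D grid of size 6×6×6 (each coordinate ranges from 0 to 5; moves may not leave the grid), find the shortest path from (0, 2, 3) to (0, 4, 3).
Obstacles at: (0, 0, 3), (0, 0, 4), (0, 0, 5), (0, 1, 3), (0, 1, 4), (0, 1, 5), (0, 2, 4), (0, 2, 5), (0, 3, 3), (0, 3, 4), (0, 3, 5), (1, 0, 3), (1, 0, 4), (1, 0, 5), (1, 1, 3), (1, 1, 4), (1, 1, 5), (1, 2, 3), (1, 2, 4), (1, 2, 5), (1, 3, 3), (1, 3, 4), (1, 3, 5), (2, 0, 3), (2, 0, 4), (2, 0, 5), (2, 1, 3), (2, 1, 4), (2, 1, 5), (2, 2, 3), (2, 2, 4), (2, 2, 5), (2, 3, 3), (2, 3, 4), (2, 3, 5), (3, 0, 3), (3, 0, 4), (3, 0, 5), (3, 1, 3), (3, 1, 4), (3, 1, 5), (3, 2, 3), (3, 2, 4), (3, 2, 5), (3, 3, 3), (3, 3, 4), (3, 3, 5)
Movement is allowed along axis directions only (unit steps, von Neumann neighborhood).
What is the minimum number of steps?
4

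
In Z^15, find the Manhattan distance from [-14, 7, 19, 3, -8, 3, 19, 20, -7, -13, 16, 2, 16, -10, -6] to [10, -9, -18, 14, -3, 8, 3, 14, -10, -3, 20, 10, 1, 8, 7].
191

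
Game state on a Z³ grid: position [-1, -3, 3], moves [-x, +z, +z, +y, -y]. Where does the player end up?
(-2, -3, 5)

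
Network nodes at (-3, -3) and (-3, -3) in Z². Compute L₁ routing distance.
0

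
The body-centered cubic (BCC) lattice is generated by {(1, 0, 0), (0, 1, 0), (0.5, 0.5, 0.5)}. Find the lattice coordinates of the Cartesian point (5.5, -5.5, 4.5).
b₁ - 10b₂ + 9b₃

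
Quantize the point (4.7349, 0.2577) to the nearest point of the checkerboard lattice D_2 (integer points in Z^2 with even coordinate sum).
(4, 0)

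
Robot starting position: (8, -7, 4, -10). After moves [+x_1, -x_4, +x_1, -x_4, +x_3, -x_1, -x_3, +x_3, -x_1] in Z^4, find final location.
(8, -7, 5, -12)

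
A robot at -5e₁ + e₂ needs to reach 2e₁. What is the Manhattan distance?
8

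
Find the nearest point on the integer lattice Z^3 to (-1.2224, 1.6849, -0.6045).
(-1, 2, -1)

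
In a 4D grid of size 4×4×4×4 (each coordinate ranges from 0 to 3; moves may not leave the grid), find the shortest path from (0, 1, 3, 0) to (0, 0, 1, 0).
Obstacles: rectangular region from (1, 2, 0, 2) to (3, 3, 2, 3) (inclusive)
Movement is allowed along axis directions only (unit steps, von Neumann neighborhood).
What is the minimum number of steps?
3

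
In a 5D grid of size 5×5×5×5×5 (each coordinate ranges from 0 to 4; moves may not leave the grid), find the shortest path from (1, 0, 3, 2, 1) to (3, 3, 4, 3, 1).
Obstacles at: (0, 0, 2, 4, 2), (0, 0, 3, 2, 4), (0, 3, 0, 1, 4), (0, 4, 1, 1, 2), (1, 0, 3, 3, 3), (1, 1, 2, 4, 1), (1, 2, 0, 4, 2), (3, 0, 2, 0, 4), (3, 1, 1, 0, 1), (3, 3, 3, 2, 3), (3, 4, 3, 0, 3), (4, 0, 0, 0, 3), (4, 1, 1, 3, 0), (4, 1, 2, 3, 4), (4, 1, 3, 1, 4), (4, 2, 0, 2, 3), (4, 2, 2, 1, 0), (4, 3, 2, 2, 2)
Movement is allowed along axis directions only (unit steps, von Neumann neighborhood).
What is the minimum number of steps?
7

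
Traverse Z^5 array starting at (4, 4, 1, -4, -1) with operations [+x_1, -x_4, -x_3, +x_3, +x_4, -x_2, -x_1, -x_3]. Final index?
(4, 3, 0, -4, -1)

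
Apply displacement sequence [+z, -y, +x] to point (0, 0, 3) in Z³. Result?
(1, -1, 4)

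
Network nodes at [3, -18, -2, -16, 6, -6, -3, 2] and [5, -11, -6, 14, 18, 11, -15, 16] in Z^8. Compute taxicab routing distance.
98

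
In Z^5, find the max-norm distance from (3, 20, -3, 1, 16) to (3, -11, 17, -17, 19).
31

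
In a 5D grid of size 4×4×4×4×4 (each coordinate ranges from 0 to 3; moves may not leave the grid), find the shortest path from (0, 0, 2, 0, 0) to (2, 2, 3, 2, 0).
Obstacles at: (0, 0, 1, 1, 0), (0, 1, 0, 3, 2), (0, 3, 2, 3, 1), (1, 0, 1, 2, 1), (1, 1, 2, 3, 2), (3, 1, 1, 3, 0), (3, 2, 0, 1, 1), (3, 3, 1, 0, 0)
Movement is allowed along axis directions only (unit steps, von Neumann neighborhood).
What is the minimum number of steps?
7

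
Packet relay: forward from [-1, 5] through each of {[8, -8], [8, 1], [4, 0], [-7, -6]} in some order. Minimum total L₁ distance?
41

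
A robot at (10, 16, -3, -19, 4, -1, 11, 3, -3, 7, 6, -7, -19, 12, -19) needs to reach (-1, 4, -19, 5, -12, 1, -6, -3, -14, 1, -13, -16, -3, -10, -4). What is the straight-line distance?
56.9737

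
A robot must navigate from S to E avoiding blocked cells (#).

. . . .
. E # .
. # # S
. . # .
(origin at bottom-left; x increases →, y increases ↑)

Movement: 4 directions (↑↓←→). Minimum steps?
5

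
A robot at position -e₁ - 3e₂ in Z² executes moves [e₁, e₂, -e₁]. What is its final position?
(-1, -2)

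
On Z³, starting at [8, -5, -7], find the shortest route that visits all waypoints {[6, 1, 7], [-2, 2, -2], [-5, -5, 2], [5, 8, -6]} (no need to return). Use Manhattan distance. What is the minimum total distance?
70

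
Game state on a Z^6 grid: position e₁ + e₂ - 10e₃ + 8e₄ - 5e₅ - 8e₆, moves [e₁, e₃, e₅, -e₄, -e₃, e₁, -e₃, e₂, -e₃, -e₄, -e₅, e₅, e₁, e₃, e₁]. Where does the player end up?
(5, 2, -11, 6, -4, -8)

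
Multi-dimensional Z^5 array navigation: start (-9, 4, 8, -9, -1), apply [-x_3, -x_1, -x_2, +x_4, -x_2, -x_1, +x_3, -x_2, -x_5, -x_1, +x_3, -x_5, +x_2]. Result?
(-12, 2, 9, -8, -3)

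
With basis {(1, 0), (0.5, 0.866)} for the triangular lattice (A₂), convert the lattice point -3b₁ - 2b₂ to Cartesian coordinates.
(-4, -1.732)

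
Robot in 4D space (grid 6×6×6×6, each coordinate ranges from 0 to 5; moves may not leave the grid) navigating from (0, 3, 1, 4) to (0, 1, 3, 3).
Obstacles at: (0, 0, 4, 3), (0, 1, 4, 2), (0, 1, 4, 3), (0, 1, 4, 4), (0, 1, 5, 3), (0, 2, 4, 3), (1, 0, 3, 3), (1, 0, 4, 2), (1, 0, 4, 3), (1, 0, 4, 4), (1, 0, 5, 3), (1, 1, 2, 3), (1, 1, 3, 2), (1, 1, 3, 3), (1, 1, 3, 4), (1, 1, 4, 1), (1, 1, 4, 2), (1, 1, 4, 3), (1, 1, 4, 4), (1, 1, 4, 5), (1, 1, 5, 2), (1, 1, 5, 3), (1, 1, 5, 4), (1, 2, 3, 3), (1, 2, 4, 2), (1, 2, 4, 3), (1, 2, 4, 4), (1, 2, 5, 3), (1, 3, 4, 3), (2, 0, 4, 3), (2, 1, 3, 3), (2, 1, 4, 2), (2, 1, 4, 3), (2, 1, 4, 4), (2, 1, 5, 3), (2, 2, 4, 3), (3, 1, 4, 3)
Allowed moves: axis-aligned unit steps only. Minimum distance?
5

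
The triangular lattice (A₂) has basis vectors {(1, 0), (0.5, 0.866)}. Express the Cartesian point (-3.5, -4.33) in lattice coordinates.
-b₁ - 5b₂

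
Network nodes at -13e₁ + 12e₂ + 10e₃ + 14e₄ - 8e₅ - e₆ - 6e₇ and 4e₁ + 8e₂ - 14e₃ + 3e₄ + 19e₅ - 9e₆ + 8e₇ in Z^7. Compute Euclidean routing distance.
44.6206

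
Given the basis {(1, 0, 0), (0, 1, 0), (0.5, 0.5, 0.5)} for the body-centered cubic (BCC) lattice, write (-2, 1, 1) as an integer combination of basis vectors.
-3b₁ + 2b₃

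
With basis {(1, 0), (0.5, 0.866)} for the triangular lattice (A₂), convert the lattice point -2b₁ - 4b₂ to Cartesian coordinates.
(-4, -3.464)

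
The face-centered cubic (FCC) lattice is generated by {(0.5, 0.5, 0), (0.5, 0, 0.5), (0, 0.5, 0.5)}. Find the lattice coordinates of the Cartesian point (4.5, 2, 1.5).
5b₁ + 4b₂ - b₃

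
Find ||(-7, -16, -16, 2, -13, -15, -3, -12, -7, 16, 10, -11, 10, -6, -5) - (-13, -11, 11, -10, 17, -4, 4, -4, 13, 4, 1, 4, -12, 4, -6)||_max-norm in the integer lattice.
30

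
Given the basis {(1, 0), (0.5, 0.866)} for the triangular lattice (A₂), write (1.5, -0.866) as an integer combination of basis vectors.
2b₁ - b₂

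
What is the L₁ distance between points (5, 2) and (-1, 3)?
7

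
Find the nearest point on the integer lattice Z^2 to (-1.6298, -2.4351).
(-2, -2)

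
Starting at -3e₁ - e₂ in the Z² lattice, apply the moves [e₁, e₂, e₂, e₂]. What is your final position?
(-2, 2)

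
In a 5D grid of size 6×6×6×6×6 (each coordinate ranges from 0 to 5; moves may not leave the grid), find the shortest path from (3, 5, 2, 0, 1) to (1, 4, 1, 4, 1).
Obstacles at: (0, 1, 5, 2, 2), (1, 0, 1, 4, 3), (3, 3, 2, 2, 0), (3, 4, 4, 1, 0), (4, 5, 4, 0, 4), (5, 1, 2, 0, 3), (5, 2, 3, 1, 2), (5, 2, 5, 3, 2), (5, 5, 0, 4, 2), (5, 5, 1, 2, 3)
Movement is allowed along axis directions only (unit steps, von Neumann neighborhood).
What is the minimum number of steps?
8
(one shortest path: (3, 5, 2, 0, 1) → (2, 5, 2, 0, 1) → (1, 5, 2, 0, 1) → (1, 4, 2, 0, 1) → (1, 4, 1, 0, 1) → (1, 4, 1, 1, 1) → (1, 4, 1, 2, 1) → (1, 4, 1, 3, 1) → (1, 4, 1, 4, 1))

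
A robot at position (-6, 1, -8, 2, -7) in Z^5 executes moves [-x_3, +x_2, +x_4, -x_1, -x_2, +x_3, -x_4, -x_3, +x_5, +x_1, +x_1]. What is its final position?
(-5, 1, -9, 2, -6)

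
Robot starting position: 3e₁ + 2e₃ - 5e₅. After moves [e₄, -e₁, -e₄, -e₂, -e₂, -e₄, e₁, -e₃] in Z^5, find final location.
(3, -2, 1, -1, -5)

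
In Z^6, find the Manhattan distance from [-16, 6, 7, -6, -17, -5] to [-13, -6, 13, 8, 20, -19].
86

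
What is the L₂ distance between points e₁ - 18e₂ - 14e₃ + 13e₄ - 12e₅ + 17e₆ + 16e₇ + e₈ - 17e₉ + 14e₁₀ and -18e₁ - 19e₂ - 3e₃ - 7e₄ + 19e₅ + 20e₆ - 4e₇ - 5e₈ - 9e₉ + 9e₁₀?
48.7647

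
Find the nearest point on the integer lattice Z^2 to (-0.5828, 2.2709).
(-1, 2)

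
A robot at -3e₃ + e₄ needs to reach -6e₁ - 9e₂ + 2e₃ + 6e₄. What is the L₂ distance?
12.9228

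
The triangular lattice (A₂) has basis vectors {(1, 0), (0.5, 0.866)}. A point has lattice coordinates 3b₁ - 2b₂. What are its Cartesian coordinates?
(2, -1.732)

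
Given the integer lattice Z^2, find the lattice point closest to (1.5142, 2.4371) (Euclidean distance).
(2, 2)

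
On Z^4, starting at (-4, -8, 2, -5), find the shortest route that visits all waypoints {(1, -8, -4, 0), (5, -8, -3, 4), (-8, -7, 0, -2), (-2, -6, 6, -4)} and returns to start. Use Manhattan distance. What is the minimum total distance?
70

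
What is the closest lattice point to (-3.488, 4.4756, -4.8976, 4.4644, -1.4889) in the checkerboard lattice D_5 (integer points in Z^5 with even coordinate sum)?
(-3, 4, -5, 4, -2)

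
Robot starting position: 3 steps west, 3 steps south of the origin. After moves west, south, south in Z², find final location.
(-4, -5)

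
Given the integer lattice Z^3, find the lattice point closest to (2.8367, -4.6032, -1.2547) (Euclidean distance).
(3, -5, -1)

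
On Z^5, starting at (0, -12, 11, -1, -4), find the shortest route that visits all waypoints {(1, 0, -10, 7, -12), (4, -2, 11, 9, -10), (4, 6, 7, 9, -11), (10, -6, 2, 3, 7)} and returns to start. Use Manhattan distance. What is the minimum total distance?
162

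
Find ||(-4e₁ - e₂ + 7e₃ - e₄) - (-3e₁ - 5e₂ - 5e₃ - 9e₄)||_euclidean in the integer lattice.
15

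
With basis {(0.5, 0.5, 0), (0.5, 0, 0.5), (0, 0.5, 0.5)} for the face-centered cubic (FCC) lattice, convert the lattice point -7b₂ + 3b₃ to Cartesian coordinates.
(-3.5, 1.5, -2)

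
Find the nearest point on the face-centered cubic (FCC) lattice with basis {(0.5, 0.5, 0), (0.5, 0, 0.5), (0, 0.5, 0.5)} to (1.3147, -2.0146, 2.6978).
(1.5, -2, 2.5)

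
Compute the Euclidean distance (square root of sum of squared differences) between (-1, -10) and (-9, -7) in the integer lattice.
8.544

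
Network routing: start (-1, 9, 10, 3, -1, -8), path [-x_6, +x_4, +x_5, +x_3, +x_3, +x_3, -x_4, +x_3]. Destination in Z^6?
(-1, 9, 14, 3, 0, -9)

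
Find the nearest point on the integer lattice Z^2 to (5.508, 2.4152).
(6, 2)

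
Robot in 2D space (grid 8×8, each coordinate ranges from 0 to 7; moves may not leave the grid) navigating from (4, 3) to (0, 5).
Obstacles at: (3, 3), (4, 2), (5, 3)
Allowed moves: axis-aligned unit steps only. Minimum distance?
6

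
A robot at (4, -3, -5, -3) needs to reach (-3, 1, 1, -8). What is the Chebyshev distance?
7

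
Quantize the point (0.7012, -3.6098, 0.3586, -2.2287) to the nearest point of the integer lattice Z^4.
(1, -4, 0, -2)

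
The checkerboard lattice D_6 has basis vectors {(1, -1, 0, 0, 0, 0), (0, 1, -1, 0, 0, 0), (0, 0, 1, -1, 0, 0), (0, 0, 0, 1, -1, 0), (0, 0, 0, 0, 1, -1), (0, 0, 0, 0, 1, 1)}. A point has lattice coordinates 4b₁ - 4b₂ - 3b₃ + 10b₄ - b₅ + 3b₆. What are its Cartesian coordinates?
(4, -8, 1, 13, -8, 4)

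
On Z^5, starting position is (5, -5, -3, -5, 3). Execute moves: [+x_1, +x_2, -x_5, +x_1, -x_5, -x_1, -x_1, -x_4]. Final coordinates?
(5, -4, -3, -6, 1)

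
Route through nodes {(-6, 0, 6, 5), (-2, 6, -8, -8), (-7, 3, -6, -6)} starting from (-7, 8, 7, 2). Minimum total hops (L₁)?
52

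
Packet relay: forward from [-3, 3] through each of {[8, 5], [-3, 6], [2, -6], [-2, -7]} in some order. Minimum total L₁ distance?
37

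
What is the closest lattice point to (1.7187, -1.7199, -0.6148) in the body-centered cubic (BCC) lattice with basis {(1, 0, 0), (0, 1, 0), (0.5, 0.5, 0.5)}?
(1.5, -1.5, -0.5)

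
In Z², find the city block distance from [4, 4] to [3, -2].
7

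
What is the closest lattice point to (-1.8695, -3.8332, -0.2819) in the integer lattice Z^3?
(-2, -4, 0)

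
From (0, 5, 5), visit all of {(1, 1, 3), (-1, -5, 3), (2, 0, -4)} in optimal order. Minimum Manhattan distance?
30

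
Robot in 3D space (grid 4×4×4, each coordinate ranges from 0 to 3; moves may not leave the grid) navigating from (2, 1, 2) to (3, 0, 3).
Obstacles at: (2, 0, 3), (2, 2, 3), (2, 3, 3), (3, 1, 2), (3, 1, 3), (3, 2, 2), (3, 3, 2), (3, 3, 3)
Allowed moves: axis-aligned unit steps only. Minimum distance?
3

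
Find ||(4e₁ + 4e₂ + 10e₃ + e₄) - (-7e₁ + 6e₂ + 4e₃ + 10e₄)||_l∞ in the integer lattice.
11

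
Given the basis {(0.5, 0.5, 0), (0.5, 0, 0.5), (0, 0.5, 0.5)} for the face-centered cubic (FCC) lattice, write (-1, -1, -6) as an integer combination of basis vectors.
4b₁ - 6b₂ - 6b₃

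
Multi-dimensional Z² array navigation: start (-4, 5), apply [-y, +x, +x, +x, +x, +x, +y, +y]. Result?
(1, 6)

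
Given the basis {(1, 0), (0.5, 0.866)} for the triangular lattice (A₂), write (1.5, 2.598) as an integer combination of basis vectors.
3b₂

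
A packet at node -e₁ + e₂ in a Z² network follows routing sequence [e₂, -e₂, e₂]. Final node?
(-1, 2)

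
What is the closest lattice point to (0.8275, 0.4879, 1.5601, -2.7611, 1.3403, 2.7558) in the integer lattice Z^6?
(1, 0, 2, -3, 1, 3)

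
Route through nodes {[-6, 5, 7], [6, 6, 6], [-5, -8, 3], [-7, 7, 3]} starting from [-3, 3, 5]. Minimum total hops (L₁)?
51
(one optimal route: (-3, 3, 5) → (6, 6, 6) → (-6, 5, 7) → (-7, 7, 3) → (-5, -8, 3))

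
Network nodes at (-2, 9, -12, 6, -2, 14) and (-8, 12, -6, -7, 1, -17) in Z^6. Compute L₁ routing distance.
62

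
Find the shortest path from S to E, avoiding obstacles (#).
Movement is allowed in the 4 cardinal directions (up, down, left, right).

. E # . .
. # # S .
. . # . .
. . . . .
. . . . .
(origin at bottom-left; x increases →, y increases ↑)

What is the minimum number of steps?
9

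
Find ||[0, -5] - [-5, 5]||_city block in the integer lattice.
15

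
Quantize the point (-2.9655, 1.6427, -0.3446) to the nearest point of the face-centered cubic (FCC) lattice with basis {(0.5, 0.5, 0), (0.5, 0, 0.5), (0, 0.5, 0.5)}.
(-3, 1.5, -0.5)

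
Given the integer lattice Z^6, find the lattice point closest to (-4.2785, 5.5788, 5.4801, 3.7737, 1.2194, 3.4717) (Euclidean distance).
(-4, 6, 5, 4, 1, 3)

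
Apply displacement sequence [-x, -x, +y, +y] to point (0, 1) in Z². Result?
(-2, 3)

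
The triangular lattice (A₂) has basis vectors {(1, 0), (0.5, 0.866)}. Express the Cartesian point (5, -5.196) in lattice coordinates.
8b₁ - 6b₂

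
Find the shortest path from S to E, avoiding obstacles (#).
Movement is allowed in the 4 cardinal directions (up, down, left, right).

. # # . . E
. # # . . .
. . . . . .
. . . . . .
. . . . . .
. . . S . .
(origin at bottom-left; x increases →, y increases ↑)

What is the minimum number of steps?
7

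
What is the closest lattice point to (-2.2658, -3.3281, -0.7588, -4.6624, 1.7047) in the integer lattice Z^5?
(-2, -3, -1, -5, 2)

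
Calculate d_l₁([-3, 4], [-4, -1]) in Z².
6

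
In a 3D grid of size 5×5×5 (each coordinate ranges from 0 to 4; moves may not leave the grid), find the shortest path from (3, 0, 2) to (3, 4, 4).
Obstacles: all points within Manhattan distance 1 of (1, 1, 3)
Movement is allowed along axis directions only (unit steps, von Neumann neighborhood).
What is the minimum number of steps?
6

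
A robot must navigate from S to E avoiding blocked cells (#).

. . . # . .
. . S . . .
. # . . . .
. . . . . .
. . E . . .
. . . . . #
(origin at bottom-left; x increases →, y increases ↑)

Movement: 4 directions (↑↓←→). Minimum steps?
3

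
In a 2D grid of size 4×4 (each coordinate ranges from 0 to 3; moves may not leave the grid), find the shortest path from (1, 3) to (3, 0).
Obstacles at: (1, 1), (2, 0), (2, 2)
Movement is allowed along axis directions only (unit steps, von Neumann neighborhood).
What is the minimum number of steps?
5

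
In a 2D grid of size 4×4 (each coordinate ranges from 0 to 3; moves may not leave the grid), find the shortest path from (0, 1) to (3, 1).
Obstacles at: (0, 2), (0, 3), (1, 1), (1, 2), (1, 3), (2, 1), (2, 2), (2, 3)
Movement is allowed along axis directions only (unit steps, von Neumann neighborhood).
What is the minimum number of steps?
5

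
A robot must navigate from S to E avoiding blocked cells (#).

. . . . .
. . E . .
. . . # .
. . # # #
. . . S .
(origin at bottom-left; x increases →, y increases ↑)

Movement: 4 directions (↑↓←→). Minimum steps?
6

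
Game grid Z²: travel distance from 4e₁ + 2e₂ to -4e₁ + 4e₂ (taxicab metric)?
10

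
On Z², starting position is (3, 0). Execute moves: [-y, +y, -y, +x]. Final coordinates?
(4, -1)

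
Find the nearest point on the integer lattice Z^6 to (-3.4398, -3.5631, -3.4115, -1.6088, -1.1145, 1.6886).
(-3, -4, -3, -2, -1, 2)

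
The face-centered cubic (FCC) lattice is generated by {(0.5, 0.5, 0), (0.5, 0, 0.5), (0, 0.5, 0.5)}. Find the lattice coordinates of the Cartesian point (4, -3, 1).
8b₂ - 6b₃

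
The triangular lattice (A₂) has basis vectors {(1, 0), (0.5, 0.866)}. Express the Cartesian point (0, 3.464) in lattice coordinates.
-2b₁ + 4b₂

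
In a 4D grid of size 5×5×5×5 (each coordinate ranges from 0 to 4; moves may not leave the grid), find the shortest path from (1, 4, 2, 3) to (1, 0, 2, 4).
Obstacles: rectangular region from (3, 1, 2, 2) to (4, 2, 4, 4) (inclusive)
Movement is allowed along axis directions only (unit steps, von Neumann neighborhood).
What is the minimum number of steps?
5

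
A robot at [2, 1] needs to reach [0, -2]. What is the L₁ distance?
5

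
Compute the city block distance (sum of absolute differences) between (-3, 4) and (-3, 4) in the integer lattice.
0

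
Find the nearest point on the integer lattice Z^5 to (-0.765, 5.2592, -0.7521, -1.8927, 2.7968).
(-1, 5, -1, -2, 3)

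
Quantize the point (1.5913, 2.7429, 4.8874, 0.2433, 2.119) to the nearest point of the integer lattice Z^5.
(2, 3, 5, 0, 2)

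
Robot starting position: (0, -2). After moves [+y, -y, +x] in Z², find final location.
(1, -2)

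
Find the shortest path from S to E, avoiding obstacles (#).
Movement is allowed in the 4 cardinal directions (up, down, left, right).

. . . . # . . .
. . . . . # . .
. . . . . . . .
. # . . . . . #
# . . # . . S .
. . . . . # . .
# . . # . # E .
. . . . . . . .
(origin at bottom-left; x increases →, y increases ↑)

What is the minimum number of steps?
2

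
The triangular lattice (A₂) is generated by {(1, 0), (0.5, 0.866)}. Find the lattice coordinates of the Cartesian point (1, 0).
b₁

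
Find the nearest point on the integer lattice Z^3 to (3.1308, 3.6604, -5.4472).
(3, 4, -5)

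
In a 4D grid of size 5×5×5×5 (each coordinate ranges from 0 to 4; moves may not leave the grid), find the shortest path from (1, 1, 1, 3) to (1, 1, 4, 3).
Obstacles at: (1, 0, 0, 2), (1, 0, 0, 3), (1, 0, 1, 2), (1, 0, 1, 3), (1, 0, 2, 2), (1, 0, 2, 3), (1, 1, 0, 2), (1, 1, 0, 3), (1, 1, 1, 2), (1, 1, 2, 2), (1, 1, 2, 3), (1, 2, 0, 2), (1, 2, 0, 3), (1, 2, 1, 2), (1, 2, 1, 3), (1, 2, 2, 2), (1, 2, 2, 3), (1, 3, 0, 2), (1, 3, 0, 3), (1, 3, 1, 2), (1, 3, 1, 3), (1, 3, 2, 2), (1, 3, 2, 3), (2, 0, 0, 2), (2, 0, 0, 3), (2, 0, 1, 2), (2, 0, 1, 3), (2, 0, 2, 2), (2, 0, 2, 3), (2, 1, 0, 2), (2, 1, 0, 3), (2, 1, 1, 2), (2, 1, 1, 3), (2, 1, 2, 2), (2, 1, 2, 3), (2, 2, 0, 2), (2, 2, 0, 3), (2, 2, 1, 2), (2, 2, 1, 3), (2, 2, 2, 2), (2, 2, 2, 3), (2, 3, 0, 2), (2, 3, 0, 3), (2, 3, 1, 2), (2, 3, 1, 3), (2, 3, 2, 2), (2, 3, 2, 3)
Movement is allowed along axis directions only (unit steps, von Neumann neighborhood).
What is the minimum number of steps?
5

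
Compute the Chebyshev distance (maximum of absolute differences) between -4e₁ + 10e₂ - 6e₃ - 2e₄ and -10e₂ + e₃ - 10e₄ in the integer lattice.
20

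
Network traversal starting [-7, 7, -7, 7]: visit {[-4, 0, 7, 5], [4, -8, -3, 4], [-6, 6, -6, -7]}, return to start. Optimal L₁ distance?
108
(one optimal route: (-7, 7, -7, 7) → (-4, 0, 7, 5) → (4, -8, -3, 4) → (-6, 6, -6, -7) → (-7, 7, -7, 7))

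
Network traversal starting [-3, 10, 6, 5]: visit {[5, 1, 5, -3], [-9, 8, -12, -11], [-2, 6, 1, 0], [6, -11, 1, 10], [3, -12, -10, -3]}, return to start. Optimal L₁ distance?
174
(one optimal route: (-3, 10, 6, 5) → (5, 1, 5, -3) → (6, -11, 1, 10) → (3, -12, -10, -3) → (-9, 8, -12, -11) → (-2, 6, 1, 0) → (-3, 10, 6, 5))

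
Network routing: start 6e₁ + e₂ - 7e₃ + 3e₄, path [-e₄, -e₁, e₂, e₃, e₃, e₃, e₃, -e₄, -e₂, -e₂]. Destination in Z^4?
(5, 0, -3, 1)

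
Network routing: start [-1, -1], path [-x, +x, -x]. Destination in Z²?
(-2, -1)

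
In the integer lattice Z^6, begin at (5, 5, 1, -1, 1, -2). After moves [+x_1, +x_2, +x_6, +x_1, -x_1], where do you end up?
(6, 6, 1, -1, 1, -1)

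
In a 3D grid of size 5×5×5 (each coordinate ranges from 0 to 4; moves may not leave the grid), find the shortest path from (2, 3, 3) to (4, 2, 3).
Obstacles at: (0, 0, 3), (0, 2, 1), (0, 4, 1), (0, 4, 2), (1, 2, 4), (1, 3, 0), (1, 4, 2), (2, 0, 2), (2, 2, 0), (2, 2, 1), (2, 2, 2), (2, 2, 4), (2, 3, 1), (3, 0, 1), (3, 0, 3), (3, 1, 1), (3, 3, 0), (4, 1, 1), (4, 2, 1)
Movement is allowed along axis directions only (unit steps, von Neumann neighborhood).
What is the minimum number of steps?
3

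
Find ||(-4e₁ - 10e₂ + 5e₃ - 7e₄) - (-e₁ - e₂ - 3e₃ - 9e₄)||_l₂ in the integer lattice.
12.5698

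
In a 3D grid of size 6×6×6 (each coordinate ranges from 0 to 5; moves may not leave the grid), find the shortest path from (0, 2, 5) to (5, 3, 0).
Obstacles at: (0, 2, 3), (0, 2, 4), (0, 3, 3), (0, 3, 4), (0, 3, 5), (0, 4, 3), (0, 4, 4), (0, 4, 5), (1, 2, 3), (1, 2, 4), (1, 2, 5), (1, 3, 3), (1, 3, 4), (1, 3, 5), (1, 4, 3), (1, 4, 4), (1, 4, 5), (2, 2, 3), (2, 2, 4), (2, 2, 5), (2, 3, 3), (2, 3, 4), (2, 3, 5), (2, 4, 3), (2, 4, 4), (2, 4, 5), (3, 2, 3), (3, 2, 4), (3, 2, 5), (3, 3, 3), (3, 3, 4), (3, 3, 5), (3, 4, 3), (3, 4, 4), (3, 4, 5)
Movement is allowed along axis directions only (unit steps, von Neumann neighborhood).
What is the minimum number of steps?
13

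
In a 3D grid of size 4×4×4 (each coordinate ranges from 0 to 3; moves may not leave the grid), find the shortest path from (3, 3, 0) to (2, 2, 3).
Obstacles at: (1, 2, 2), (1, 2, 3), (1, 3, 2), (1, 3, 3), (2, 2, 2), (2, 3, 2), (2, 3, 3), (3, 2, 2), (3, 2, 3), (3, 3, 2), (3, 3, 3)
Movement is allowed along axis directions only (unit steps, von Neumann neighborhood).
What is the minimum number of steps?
7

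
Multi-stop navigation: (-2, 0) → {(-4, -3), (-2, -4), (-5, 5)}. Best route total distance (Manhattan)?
16
(one optimal route: (-2, 0) → (-2, -4) → (-4, -3) → (-5, 5))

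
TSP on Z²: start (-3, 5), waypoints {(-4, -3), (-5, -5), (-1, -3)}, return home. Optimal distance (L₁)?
28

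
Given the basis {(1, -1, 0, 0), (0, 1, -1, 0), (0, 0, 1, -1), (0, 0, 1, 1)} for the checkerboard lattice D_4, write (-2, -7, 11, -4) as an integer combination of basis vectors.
-2b₁ - 9b₂ + 3b₃ - b₄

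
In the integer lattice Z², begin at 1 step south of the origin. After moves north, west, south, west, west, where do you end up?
(-3, -1)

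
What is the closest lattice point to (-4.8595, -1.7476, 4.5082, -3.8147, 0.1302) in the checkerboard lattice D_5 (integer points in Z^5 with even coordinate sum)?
(-5, -2, 5, -4, 0)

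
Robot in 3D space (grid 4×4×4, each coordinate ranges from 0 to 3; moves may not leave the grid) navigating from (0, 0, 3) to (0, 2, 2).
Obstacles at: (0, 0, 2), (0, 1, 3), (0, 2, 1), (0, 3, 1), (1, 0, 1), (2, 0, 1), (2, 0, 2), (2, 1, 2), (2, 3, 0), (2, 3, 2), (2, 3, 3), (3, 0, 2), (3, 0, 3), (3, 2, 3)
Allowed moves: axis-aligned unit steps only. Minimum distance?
5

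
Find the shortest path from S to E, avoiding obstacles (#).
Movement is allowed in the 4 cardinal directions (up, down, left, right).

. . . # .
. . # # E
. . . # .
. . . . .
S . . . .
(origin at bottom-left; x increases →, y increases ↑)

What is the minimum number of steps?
7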